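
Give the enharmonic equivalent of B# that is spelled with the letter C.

C

B# is pitch class 0. The letter C alone is pitch class 0.
Pitch class 0 on C needs no accidental: C.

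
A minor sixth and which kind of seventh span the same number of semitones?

doubly diminished

A minor sixth spans 8 semitones.
A seventh spanning 8 semitones is doubly diminished (the major seventh is 11).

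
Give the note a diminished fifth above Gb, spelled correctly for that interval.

Dbb

G up a perfect fifth is D, so the target letter is D.
From Gb, a diminished fifth is 6 semitones up: Dbb.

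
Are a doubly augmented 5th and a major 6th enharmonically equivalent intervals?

A doubly augmented fifth spans 9 semitones; a major sixth spans 9.
They are enharmonically equivalent.

Yes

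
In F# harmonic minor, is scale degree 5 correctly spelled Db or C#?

C#

Each scale degree takes a distinct letter name. Degree 5 of a scale on F must use the letter C.
C# and Db are enharmonically the same pitch, but only C# uses the letter C, so it is the correct spelling here.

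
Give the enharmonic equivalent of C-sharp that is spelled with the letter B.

B##

C# is pitch class 1. The letter B alone is pitch class 11.
To reach pitch class 1 from B requires an offset of +2 semitones, i.e. double sharp: B##.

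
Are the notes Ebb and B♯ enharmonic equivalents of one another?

No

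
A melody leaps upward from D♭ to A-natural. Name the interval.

augmented fifth

The letter names run D→A, a span of 4 letter steps, so the interval is some kind of fifth.
Db to A is 8 semitones. A perfect fifth is 7, so 8 makes it augmented.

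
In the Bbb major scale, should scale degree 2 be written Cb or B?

Cb

Each scale degree takes a distinct letter name. Degree 2 of a scale on B must use the letter C.
Cb and B are enharmonically the same pitch, but only Cb uses the letter C, so it is the correct spelling here.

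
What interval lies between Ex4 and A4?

doubly diminished fourth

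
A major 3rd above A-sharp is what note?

C##

A third above A lands on the letter C.
A major third spans 4 semitones, so A# moves to pitch class 2. On the letter C that is C##.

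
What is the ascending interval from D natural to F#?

major third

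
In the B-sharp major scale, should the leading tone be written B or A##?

A##

Each scale degree takes a distinct letter name. Degree 7 of a scale on B must use the letter A.
A## and B are enharmonically the same pitch, but only A## uses the letter A, so it is the correct spelling here.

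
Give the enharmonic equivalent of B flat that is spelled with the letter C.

Cbb

Bb is pitch class 10. The letter C alone is pitch class 0.
To reach pitch class 10 from C requires an offset of -2 semitones, i.e. double flat: Cbb.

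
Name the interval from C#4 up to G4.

diminished fifth

The letter names run C→G, a span of 4 letter steps, so the interval is some kind of fifth.
C# to G is 6 semitones. A perfect fifth is 7, so 6 makes it diminished.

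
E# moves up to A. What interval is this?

Counting letters E–F–G–A gives a fourth.
E#→A = 4 semitones, 1 narrower than the perfect fourth (5), so diminished.

diminished fourth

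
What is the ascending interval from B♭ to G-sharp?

augmented sixth

Counting letters B–C–D–E–F–G gives a sixth.
Bb→G# = 10 semitones, 1 wider than the major sixth (9), so augmented.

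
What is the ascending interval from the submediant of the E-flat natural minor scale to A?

augmented sixth

The submediant of Eb natural minor is Cb.
Cb up to A: letters C→A make it a sixth; 10 semitones makes it augmented.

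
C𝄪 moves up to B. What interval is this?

diminished seventh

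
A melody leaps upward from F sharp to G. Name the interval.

minor second

The letter names run F→G, a span of 1 letter step, so the interval is some kind of second.
F# to G is 1 semitone. A major second is 2, so 1 makes it minor.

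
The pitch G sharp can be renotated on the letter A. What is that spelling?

Ab

G# is pitch class 8. The letter A alone is pitch class 9.
To reach pitch class 8 from A requires an offset of -1 semitone, i.e. flat: Ab.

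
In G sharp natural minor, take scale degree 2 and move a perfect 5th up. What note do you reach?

E#

Scale degree 2 of G# natural minor is A#.
A perfect fifth (7 semitones) above A# lands on the letter E, giving E#.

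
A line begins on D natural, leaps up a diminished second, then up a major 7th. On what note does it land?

Db

A diminished second up from D is Ebb (letter E, 0 semitones up).
A major seventh up from Ebb is Db (letter D, 11 semitones up).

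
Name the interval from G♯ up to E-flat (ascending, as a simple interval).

diminished sixth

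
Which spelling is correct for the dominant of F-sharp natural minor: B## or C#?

C#

Each scale degree takes a distinct letter name. Degree 5 of a scale on F must use the letter C.
C# and B## are enharmonically the same pitch, but only C# uses the letter C, so it is the correct spelling here.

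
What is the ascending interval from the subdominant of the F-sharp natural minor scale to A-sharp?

major seventh

The subdominant of F# natural minor is B.
B up to A#: letters B→A make it a seventh; 11 semitones makes it major.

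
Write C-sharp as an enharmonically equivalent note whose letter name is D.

Db

Plain D sits 1 semitone above C#, so on the letter D the same pitch needs a flat: Db.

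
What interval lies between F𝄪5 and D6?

diminished sixth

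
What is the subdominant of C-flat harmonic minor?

Degree 4 takes the letter 3 steps above C, which is F.
In harmonic minor, degree 4 sits 5 semitones above the tonic. Cb + 5 semitones is pitch class 4, spelled on F as Fb.

Fb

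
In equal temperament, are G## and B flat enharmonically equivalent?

No

G## is pitch class 9; Bb is pitch class 10.
The pitch classes differ (9 vs. 10), so they are not enharmonic equivalents.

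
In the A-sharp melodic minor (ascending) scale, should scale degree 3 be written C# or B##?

Each scale degree takes a distinct letter name. Degree 3 of a scale on A must use the letter C.
C# and B## are enharmonically the same pitch, but only C# uses the letter C, so it is the correct spelling here.

C#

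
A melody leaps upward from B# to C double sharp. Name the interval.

major second

The letter names run B→C, a span of 1 letter step, so the interval is some kind of second.
B# to C## is 2 semitones. A major second is 2, so 2 makes it major.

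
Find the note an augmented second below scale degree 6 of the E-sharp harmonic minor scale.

Scale degree 6 of E# harmonic minor is C#.
An augmented second (3 semitones) below C# lands on the letter B, giving Bb.

Bb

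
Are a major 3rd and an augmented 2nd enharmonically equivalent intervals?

A major third spans 4 semitones; an augmented second spans 3.
The spans differ, so they are not enharmonic equivalents.

No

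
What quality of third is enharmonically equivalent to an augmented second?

minor

An augmented second spans 3 semitones.
A third spanning 3 semitones is minor (the major third is 4).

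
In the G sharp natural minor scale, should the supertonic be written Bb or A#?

A#

Each scale degree takes a distinct letter name. Degree 2 of a scale on G must use the letter A.
A# and Bb are enharmonically the same pitch, but only A# uses the letter A, so it is the correct spelling here.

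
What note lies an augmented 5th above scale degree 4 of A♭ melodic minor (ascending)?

Scale degree 4 of Ab melodic minor (ascending) is Db.
An augmented fifth (8 semitones) above Db lands on the letter A, giving A.

A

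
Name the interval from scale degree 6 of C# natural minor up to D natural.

Scale degree 6 of C# natural minor is A.
A up to D: letters A→D make it a fourth; 5 semitones makes it perfect.

perfect fourth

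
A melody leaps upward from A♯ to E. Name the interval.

diminished fifth

The letter names run A→E, a span of 4 letter steps, so the interval is some kind of fifth.
A# to E is 6 semitones. A perfect fifth is 7, so 6 makes it diminished.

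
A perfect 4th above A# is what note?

A fourth above A lands on the letter D.
A perfect fourth spans 5 semitones, so A# moves to pitch class 3. On the letter D that is D#.

D#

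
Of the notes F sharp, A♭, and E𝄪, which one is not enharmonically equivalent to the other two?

Ab

In 12-tone equal temperament, enharmonic equivalents share a pitch class. F# is pitch class 6; Ab is pitch class 8; E## is pitch class 6.
F# and E## share pitch class 6, while Ab is pitch class 8.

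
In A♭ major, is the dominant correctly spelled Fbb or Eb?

Eb

Each scale degree takes a distinct letter name. Degree 5 of a scale on A must use the letter E.
Eb and Fbb are enharmonically the same pitch, but only Eb uses the letter E, so it is the correct spelling here.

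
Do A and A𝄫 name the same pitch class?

Two spellings are enharmonically equivalent only if they share a pitch class.
Here A → 9, Abb → 7; 7 ≠ 9, so they are not.

No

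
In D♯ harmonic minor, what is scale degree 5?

A#

The D# harmonic minor scale runs D# E# F# G# A# B C##.
Degree 5 is A#.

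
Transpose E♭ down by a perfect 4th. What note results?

Bb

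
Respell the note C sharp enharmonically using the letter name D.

Db

Plain D sits 1 semitone above C#, so on the letter D the same pitch needs a flat: Db.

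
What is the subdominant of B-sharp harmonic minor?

The B# harmonic minor scale runs B# C## D# E# F## G# A##.
Degree 4 is E#.

E#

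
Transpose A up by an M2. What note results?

B

A up a major second is B, so the target letter is B.
From A, a major second is 2 semitones up: B.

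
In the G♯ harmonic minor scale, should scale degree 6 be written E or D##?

Each scale degree takes a distinct letter name. Degree 6 of a scale on G must use the letter E.
E and D## are enharmonically the same pitch, but only E uses the letter E, so it is the correct spelling here.

E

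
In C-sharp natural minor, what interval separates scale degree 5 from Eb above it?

diminished sixth

Scale degree 5 of C# natural minor is G#.
G# up to Eb: letters G→E make it a sixth; 7 semitones makes it diminished.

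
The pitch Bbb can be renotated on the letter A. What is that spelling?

A

Plain A sits at the same pitch as Bbb, so on the letter A the same pitch needs a natural: A.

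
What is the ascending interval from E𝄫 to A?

doubly augmented fourth

Counting letters E–F–G–A gives a fourth.
Ebb→A = 7 semitones, 2 wider than the perfect fourth (5), so doubly augmented.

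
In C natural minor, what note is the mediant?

Eb

The C natural minor scale runs C D Eb F G Ab Bb.
Degree 3 is Eb.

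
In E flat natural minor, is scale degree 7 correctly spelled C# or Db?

Db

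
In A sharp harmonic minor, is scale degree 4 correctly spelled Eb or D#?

Each scale degree takes a distinct letter name. Degree 4 of a scale on A must use the letter D.
D# and Eb are enharmonically the same pitch, but only D# uses the letter D, so it is the correct spelling here.

D#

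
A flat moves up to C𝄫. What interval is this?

Counting letters A–B–C gives a third.
Ab→Cbb = 2 semitones, 2 narrower than the major third (4), so diminished.

diminished third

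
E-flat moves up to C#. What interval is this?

Counting letters E–F–G–A–B–C gives a sixth.
Eb→C# = 10 semitones, 1 wider than the major sixth (9), so augmented.

augmented sixth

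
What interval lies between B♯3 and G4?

diminished sixth

Counting letters B–C–D–E–F–G gives a sixth.
B#→G = 7 semitones, 2 narrower than the major sixth (9), so diminished.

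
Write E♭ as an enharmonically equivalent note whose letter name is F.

Eb is pitch class 3. The letter F alone is pitch class 5.
To reach pitch class 3 from F requires an offset of -2 semitones, i.e. double flat: Fbb.

Fbb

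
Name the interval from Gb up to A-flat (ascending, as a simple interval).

Counting letters G–A gives a second.
Gb→Ab = 2 semitones, exactly the major second.

major second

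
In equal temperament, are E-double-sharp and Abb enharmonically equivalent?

Two spellings are enharmonically equivalent only if they share a pitch class.
Here E## → 6, Abb → 7; 6 ≠ 7, so they are not.

No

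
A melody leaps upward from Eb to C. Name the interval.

major sixth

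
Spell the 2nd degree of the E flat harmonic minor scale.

F

The Eb harmonic minor scale runs Eb F Gb Ab Bb Cb D.
Degree 2 is F.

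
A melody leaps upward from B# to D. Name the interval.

diminished third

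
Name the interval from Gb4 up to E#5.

Counting letters G–A–B–C–D–E gives a sixth.
Gb→E# = 11 semitones, 2 wider than the major sixth (9), so doubly augmented.

doubly augmented sixth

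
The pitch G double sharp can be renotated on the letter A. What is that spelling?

A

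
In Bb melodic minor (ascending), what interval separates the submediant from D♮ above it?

The submediant of Bb melodic minor (ascending) is G.
G up to D: letters G→D make it a fifth; 7 semitones makes it perfect.

perfect fifth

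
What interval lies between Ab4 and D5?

Counting letters A–B–C–D gives a fourth.
Ab→D = 6 semitones, 1 wider than the perfect fourth (5), so augmented.

augmented fourth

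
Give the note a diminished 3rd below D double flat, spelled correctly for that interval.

D down a major third is Bb, so the target letter is B.
From Dbb, a diminished third is 2 semitones down: Bb.

Bb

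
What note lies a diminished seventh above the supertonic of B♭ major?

Bbb

The supertonic of Bb major is C.
A diminished seventh (9 semitones) above C lands on the letter B, giving Bbb.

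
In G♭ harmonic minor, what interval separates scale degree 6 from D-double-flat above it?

Scale degree 6 of Gb harmonic minor is Ebb.
Ebb up to Dbb: letters E→D make it a seventh; 10 semitones makes it minor.

minor seventh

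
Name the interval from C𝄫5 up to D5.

The letter names run C→D, a span of 1 letter step, so the interval is some kind of second.
Cbb to D is 4 semitones. A major second is 2, so 4 makes it doubly augmented.

doubly augmented second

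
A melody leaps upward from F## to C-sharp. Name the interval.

diminished fifth

The letter names run F→C, a span of 4 letter steps, so the interval is some kind of fifth.
F## to C# is 6 semitones. A perfect fifth is 7, so 6 makes it diminished.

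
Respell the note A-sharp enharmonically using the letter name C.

Plain C sits 2 semitones above A#, so on the letter C the same pitch needs a double flat: Cbb.

Cbb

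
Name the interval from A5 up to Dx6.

doubly augmented fourth

The letter names run A→D, a span of 3 letter steps, so the interval is some kind of fourth.
A to D## is 7 semitones. A perfect fourth is 5, so 7 makes it doubly augmented.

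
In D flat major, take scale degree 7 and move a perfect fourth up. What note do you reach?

Scale degree 7 of Db major is C.
A perfect fourth (5 semitones) above C lands on the letter F, giving F.

F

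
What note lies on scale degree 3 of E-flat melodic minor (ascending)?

Gb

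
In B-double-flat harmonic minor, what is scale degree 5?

Fb

Degree 5 takes the letter 4 steps above B, which is F.
In harmonic minor, degree 5 sits 7 semitones above the tonic. Bbb + 7 semitones is pitch class 4, spelled on F as Fb.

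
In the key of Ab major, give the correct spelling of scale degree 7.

G

The Ab major scale runs Ab Bb C Db Eb F G.
Degree 7 is G.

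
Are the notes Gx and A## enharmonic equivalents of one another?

No

Two spellings are enharmonically equivalent only if they share a pitch class.
Here G## → 9, A## → 11; 9 ≠ 11, so they are not.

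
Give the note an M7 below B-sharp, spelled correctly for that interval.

A seventh below B lands on the letter C.
A major seventh spans 11 semitones, so B# moves to pitch class 1. On the letter C that is C#.

C#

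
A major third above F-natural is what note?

A

F up a major third is A, so the target letter is A.
From F, a major third is 4 semitones up: A.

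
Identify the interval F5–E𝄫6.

diminished seventh

The letter names run F→E, a span of 6 letter steps, so the interval is some kind of seventh.
F to Ebb is 9 semitones. A major seventh is 11, so 9 makes it diminished.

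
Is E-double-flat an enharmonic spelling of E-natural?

Ebb is pitch class 2; E is pitch class 4.
The pitch classes differ (2 vs. 4), so they are not enharmonic equivalents.

No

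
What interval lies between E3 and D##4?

The letter names run E→D, a span of 6 letter steps, so the interval is some kind of seventh.
E to D## is 12 semitones. A major seventh is 11, so 12 makes it augmented.

augmented seventh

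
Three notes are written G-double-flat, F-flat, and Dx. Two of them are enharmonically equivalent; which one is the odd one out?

Gbb

In 12-tone equal temperament, enharmonic equivalents share a pitch class. Gbb is pitch class 5; Fb is pitch class 4; D## is pitch class 4.
Fb and D## share pitch class 4, while Gbb is pitch class 5.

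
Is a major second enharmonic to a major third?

No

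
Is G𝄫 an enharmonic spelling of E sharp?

Yes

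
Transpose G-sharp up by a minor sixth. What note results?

E

A sixth above G lands on the letter E.
A minor sixth spans 8 semitones, so G# moves to pitch class 4. On the letter E that is E.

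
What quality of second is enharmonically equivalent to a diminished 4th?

doubly augmented

A diminished fourth spans 4 semitones.
A second spanning 4 semitones is doubly augmented (the major second is 2).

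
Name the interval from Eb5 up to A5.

augmented fourth

Counting letters E–F–G–A gives a fourth.
Eb→A = 6 semitones, 1 wider than the perfect fourth (5), so augmented.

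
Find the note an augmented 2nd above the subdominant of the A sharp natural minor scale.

The subdominant of A# natural minor is D#.
An augmented second (3 semitones) above D# lands on the letter E, giving E##.

E##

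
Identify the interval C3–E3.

Counting letters C–D–E gives a third.
C→E = 4 semitones, exactly the major third.

major third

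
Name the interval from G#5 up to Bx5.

Counting letters G–A–B gives a third.
G#→B## = 5 semitones, 1 wider than the major third (4), so augmented.

augmented third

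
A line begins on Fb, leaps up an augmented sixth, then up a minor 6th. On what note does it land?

Bb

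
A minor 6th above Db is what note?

D up a major sixth is B, so the target letter is B.
From Db, a minor sixth is 8 semitones up: Bbb.

Bbb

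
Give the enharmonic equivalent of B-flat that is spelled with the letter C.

Plain C sits 2 semitones above Bb, so on the letter C the same pitch needs a double flat: Cbb.

Cbb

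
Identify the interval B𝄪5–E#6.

diminished fourth

Counting letters B–C–D–E gives a fourth.
B##→E# = 4 semitones, 1 narrower than the perfect fourth (5), so diminished.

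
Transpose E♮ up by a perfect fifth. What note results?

E up a perfect fifth is B, so the target letter is B.
From E, a perfect fifth is 7 semitones up: B.

B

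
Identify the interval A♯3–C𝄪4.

major third

The letter names run A→C, a span of 2 letter steps, so the interval is some kind of third.
A# to C## is 4 semitones. A major third is 4, so 4 makes it major.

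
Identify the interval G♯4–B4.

minor third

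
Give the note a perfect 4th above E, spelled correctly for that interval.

A

E up a perfect fourth is A, so the target letter is A.
From E, a perfect fourth is 5 semitones up: A.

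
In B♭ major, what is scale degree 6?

G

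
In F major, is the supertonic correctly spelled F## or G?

G

Each scale degree takes a distinct letter name. Degree 2 of a scale on F must use the letter G.
G and F## are enharmonically the same pitch, but only G uses the letter G, so it is the correct spelling here.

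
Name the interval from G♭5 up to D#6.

doubly augmented fifth

The letter names run G→D, a span of 4 letter steps, so the interval is some kind of fifth.
Gb to D# is 9 semitones. A perfect fifth is 7, so 9 makes it doubly augmented.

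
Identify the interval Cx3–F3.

doubly diminished fourth

The letter names run C→F, a span of 3 letter steps, so the interval is some kind of fourth.
C## to F is 3 semitones. A perfect fourth is 5, so 3 makes it doubly diminished.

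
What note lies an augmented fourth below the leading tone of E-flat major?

The leading tone of Eb major is D.
An augmented fourth (6 semitones) below D lands on the letter A, giving Ab.

Ab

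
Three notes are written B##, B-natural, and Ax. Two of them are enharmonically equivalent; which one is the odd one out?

In 12-tone equal temperament, enharmonic equivalents share a pitch class. B## is pitch class 1; B is pitch class 11; A## is pitch class 11.
B and A## share pitch class 11, while B## is pitch class 1.

B##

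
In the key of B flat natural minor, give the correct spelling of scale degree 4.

Eb

Degree 4 takes the letter 3 steps above B, which is E.
In natural minor, degree 4 sits 5 semitones above the tonic. Bb + 5 semitones is pitch class 3, spelled on E as Eb.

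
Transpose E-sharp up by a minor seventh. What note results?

E up a major seventh is D#, so the target letter is D.
From E#, a minor seventh is 10 semitones up: D#.

D#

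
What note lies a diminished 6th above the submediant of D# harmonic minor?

The submediant of D# harmonic minor is B.
A diminished sixth (7 semitones) above B lands on the letter G, giving Gb.

Gb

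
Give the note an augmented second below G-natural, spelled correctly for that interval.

A second below G lands on the letter F.
An augmented second spans 3 semitones, so G moves to pitch class 4. On the letter F that is Fb.

Fb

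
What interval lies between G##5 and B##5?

major third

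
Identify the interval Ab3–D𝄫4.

The letter names run A→D, a span of 3 letter steps, so the interval is some kind of fourth.
Ab to Dbb is 4 semitones. A perfect fourth is 5, so 4 makes it diminished.

diminished fourth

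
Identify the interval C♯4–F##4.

augmented fourth

Counting letters C–D–E–F gives a fourth.
C#→F## = 6 semitones, 1 wider than the perfect fourth (5), so augmented.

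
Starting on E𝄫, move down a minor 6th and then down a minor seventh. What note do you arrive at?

Ab

A minor sixth down from Ebb is Gb (letter G, 8 semitones down).
A minor seventh down from Gb is Ab (letter A, 10 semitones down).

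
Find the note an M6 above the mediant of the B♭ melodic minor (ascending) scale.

Bb

The mediant of Bb melodic minor (ascending) is Db.
A major sixth (9 semitones) above Db lands on the letter B, giving Bb.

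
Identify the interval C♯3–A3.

minor sixth

The letter names run C→A, a span of 5 letter steps, so the interval is some kind of sixth.
C# to A is 8 semitones. A major sixth is 9, so 8 makes it minor.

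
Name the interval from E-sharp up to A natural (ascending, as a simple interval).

Counting letters E–F–G–A gives a fourth.
E#→A = 4 semitones, 1 narrower than the perfect fourth (5), so diminished.

diminished fourth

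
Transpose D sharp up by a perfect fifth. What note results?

A fifth above D lands on the letter A.
A perfect fifth spans 7 semitones, so D# moves to pitch class 10. On the letter A that is A#.

A#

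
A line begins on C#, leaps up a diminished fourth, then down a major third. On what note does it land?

A diminished fourth up from C# is F (letter F, 4 semitones up).
A major third down from F is Db (letter D, 4 semitones down).

Db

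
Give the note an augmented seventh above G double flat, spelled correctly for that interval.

F

G up a major seventh is F#, so the target letter is F.
From Gbb, an augmented seventh is 12 semitones up: F.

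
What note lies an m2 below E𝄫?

Db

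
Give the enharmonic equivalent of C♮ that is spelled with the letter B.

B#

C is pitch class 0. The letter B alone is pitch class 11.
To reach pitch class 0 from B requires an offset of +1 semitone, i.e. sharp: B#.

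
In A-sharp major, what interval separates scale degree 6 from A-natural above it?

diminished third

Scale degree 6 of A# major is F##.
F## up to A: letters F→A make it a third; 2 semitones makes it diminished.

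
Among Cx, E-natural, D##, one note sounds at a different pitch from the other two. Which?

C##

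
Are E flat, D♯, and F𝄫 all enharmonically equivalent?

Yes

Eb = pitch class 3 and D# = pitch class 3 and Fbb = pitch class 3 — the same pitch class, so they are enharmonic equivalents.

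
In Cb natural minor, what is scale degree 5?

Gb

Degree 5 takes the letter 4 steps above C, which is G.
In natural minor, degree 5 sits 7 semitones above the tonic. Cb + 7 semitones is pitch class 6, spelled on G as Gb.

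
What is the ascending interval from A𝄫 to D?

doubly augmented fourth

Counting letters A–B–C–D gives a fourth.
Abb→D = 7 semitones, 2 wider than the perfect fourth (5), so doubly augmented.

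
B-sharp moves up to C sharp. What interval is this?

minor second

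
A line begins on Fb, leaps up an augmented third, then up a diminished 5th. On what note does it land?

Eb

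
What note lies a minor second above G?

Ab

A second above G lands on the letter A.
A minor second spans 1 semitone, so G moves to pitch class 8. On the letter A that is Ab.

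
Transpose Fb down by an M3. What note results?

A third below F lands on the letter D.
A major third spans 4 semitones, so Fb moves to pitch class 0. On the letter D that is Dbb.

Dbb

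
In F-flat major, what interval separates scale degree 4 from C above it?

Scale degree 4 of Fb major is Bbb.
Bbb up to C: letters B→C make it a second; 3 semitones makes it augmented.

augmented second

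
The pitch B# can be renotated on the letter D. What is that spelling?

Dbb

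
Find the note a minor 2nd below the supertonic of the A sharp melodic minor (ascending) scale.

The supertonic of A# melodic minor (ascending) is B#.
A minor second (1 semitone) below B# lands on the letter A, giving A##.

A##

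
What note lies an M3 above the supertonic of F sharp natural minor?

B#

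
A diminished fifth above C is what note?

Gb

A fifth above C lands on the letter G.
A diminished fifth spans 6 semitones, so C moves to pitch class 6. On the letter G that is Gb.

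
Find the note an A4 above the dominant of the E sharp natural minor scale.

The dominant of E# natural minor is B#.
An augmented fourth (6 semitones) above B# lands on the letter E, giving E##.

E##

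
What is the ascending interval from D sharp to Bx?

Counting letters D–E–F–G–A–B gives a sixth.
D#→B## = 10 semitones, 1 wider than the major sixth (9), so augmented.

augmented sixth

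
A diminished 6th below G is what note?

B#

A sixth below G lands on the letter B.
A diminished sixth spans 7 semitones, so G moves to pitch class 0. On the letter B that is B#.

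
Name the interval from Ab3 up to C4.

major third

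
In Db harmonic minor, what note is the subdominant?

Gb

The Db harmonic minor scale runs Db Eb Fb Gb Ab Bbb C.
Degree 4 is Gb.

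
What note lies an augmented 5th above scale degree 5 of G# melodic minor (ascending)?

Scale degree 5 of G# melodic minor (ascending) is D#.
An augmented fifth (8 semitones) above D# lands on the letter A, giving A##.

A##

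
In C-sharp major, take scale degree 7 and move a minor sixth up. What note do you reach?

G#

Scale degree 7 of C# major is B#.
A minor sixth (8 semitones) above B# lands on the letter G, giving G#.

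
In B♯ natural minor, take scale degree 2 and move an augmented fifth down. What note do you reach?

Scale degree 2 of B# natural minor is C##.
An augmented fifth (8 semitones) below C## lands on the letter F, giving F#.

F#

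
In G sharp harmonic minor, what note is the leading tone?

The G# harmonic minor scale runs G# A# B C# D# E F##.
Degree 7 is F##.

F##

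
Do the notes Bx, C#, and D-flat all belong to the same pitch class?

B## = pitch class 1 and C# = pitch class 1 and Db = pitch class 1 — the same pitch class, so they are enharmonic equivalents.

Yes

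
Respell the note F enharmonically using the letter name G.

F is pitch class 5. The letter G alone is pitch class 7.
To reach pitch class 5 from G requires an offset of -2 semitones, i.e. double flat: Gbb.

Gbb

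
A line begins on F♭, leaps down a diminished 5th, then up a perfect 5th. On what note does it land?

F

A diminished fifth down from Fb is Bb (letter B, 6 semitones down).
A perfect fifth up from Bb is F (letter F, 7 semitones up).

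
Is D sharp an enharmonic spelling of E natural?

No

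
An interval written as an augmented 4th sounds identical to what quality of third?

doubly augmented

An augmented fourth spans 6 semitones.
A third spanning 6 semitones is doubly augmented (the major third is 4).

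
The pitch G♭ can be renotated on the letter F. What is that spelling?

Gb is pitch class 6. The letter F alone is pitch class 5.
To reach pitch class 6 from F requires an offset of +1 semitone, i.e. sharp: F#.

F#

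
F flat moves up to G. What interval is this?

augmented second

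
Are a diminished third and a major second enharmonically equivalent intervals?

Yes

A diminished third spans 2 semitones; a major second spans 2.
They are enharmonically equivalent.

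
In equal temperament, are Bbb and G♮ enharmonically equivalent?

Bbb is pitch class 9; G is pitch class 7.
The pitch classes differ (9 vs. 7), so they are not enharmonic equivalents.

No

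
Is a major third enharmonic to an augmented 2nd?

A major third spans 4 semitones; an augmented second spans 3.
The spans differ, so they are not enharmonic equivalents.

No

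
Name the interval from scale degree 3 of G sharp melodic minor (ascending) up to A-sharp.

major seventh

Scale degree 3 of G# melodic minor (ascending) is B.
B up to A#: letters B→A make it a seventh; 11 semitones makes it major.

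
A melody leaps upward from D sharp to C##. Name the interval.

The letter names run D→C, a span of 6 letter steps, so the interval is some kind of seventh.
D# to C## is 11 semitones. A major seventh is 11, so 11 makes it major.

major seventh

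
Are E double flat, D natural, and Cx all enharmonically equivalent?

Yes

Ebb = pitch class 2 and D = pitch class 2 and C## = pitch class 2 — the same pitch class, so they are enharmonic equivalents.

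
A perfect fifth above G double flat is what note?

Dbb

A fifth above G lands on the letter D.
A perfect fifth spans 7 semitones, so Gbb moves to pitch class 0. On the letter D that is Dbb.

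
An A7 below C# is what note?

C down a major seventh is Db, so the target letter is D.
From C#, an augmented seventh is 12 semitones down: Db.

Db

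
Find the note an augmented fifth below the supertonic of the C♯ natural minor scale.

G

The supertonic of C# natural minor is D#.
An augmented fifth (8 semitones) below D# lands on the letter G, giving G.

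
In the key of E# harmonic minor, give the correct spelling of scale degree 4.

A#

Degree 4 takes the letter 3 steps above E, which is A.
In harmonic minor, degree 4 sits 5 semitones above the tonic. E# + 5 semitones is pitch class 10, spelled on A as A#.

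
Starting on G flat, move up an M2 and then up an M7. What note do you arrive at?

G

A major second up from Gb is Ab (letter A, 2 semitones up).
A major seventh up from Ab is G (letter G, 11 semitones up).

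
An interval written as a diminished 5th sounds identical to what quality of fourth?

augmented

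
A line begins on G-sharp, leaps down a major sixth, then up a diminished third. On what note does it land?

A major sixth down from G# is B (letter B, 9 semitones down).
A diminished third up from B is Db (letter D, 2 semitones up).

Db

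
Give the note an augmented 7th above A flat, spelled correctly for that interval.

A up a major seventh is G#, so the target letter is G.
From Ab, an augmented seventh is 12 semitones up: G#.

G#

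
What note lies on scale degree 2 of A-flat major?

Bb

Degree 2 takes the letter 1 step above A, which is B.
In major, degree 2 sits 2 semitones above the tonic. Ab + 2 semitones is pitch class 10, spelled on B as Bb.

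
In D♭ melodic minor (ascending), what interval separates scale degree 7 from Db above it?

minor second

Scale degree 7 of Db melodic minor (ascending) is C.
C up to Db: letters C→D make it a second; 1 semitone makes it minor.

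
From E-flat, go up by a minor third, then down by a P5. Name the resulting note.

Cb

A minor third up from Eb is Gb (letter G, 3 semitones up).
A perfect fifth down from Gb is Cb (letter C, 7 semitones down).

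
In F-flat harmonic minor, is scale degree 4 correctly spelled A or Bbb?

Each scale degree takes a distinct letter name. Degree 4 of a scale on F must use the letter B.
Bbb and A are enharmonically the same pitch, but only Bbb uses the letter B, so it is the correct spelling here.

Bbb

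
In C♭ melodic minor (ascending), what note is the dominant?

Gb

Degree 5 takes the letter 4 steps above C, which is G.
In melodic minor (ascending), degree 5 sits 7 semitones above the tonic. Cb + 7 semitones is pitch class 6, spelled on G as Gb.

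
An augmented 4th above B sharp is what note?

E##

A fourth above B lands on the letter E.
An augmented fourth spans 6 semitones, so B# moves to pitch class 6. On the letter E that is E##.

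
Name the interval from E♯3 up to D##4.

major seventh

The letter names run E→D, a span of 6 letter steps, so the interval is some kind of seventh.
E# to D## is 11 semitones. A major seventh is 11, so 11 makes it major.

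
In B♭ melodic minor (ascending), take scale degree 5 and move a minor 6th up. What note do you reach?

Scale degree 5 of Bb melodic minor (ascending) is F.
A minor sixth (8 semitones) above F lands on the letter D, giving Db.

Db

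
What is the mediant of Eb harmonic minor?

Gb

Degree 3 takes the letter 2 steps above E, which is G.
In harmonic minor, degree 3 sits 3 semitones above the tonic. Eb + 3 semitones is pitch class 6, spelled on G as Gb.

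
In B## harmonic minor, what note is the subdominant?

Degree 4 takes the letter 3 steps above B, which is E.
In harmonic minor, degree 4 sits 5 semitones above the tonic. B## + 5 semitones is pitch class 6, spelled on E as E##.

E##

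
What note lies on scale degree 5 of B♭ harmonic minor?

F

Degree 5 takes the letter 4 steps above B, which is F.
In harmonic minor, degree 5 sits 7 semitones above the tonic. Bb + 7 semitones is pitch class 5, spelled on F as F.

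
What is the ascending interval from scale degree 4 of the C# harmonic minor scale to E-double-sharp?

Scale degree 4 of C# harmonic minor is F#.
F# up to E##: letters F→E make it a seventh; 12 semitones makes it augmented.

augmented seventh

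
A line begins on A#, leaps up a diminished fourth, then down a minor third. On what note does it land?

A diminished fourth up from A# is D (letter D, 4 semitones up).
A minor third down from D is B (letter B, 3 semitones down).

B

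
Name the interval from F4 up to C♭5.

Counting letters F–G–A–B–C gives a fifth.
F→Cb = 6 semitones, 1 narrower than the perfect fifth (7), so diminished.

diminished fifth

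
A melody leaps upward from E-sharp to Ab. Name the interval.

doubly diminished fourth

Counting letters E–F–G–A gives a fourth.
E#→Ab = 3 semitones, 2 narrower than the perfect fourth (5), so doubly diminished.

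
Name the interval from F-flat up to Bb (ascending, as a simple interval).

The letter names run F→B, a span of 3 letter steps, so the interval is some kind of fourth.
Fb to Bb is 6 semitones. A perfect fourth is 5, so 6 makes it augmented.

augmented fourth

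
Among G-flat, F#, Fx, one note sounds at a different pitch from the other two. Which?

In 12-tone equal temperament, enharmonic equivalents share a pitch class. Gb is pitch class 6; F# is pitch class 6; F## is pitch class 7.
Gb and F# share pitch class 6, while F## is pitch class 7.

F##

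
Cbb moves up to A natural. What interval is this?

doubly augmented sixth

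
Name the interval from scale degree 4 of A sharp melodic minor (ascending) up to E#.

Scale degree 4 of A# melodic minor (ascending) is D#.
D# up to E#: letters D→E make it a second; 2 semitones makes it major.

major second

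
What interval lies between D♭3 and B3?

augmented sixth

Counting letters D–E–F–G–A–B gives a sixth.
Db→B = 10 semitones, 1 wider than the major sixth (9), so augmented.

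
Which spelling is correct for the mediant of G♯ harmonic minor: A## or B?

Each scale degree takes a distinct letter name. Degree 3 of a scale on G must use the letter B.
B and A## are enharmonically the same pitch, but only B uses the letter B, so it is the correct spelling here.

B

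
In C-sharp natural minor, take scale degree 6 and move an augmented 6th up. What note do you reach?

F##

Scale degree 6 of C# natural minor is A.
An augmented sixth (10 semitones) above A lands on the letter F, giving F##.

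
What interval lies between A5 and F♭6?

diminished sixth

Counting letters A–B–C–D–E–F gives a sixth.
A→Fb = 7 semitones, 2 narrower than the major sixth (9), so diminished.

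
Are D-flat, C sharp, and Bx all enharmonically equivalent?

Yes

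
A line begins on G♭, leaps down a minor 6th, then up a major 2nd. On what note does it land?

C

A minor sixth down from Gb is Bb (letter B, 8 semitones down).
A major second up from Bb is C (letter C, 2 semitones up).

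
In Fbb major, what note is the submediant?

Dbb

Degree 6 takes the letter 5 steps above F, which is D.
In major, degree 6 sits 9 semitones above the tonic. Fbb + 9 semitones is pitch class 0, spelled on D as Dbb.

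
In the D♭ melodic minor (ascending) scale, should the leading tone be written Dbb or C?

C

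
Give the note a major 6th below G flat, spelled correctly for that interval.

A sixth below G lands on the letter B.
A major sixth spans 9 semitones, so Gb moves to pitch class 9. On the letter B that is Bbb.

Bbb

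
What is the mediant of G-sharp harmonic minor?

The G# harmonic minor scale runs G# A# B C# D# E F##.
Degree 3 is B.

B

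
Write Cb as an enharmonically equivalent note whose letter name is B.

B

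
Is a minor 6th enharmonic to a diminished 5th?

No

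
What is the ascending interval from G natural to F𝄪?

augmented seventh

Counting letters G–A–B–C–D–E–F gives a seventh.
G→F## = 12 semitones, 1 wider than the major seventh (11), so augmented.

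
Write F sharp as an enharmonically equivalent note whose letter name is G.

F# is pitch class 6. The letter G alone is pitch class 7.
To reach pitch class 6 from G requires an offset of -1 semitone, i.e. flat: Gb.

Gb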